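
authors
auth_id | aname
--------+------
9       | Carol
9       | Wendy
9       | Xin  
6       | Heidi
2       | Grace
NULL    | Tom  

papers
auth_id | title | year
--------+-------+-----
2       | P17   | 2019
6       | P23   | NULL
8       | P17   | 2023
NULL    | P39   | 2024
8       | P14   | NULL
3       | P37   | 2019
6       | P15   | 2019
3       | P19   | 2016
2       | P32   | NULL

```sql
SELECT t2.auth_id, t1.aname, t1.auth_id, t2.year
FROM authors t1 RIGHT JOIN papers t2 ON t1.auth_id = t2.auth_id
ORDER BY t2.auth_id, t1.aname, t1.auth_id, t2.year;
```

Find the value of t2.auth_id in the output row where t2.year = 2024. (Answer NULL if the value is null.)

NULL

RIGHT JOIN keeps every row from `papers`; unmatched rows get NULL for `authors`'s columns.
Matching on t1.auth_id = t2.auth_id. A NULL in a compared column never satisfies the condition.
- t1 (auth_id=9) has no partner in t2.
- t1 (auth_id=9) has no partner in t2.
- t1 (auth_id=9) has no partner in t2.
- t1 (auth_id=6) pairs with 2 row(s) of t2.
- t1 (auth_id=2) pairs with 2 row(s) of t2.
- t1 (auth_id=NULL) has no partner in t2.
- 5 row(s) from t2 found no t1 partner → padded with NULL.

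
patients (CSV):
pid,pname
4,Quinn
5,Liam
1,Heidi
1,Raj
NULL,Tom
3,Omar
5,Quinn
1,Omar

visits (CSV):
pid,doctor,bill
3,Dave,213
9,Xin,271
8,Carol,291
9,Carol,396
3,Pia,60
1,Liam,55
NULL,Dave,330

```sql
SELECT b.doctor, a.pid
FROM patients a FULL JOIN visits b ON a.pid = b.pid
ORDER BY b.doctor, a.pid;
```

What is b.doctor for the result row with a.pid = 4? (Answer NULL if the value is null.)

NULL

FULL OUTER JOIN keeps every row from both sides; unmatched rows get NULL for the other side's columns.
Matching on a.pid = b.pid. A NULL in a compared column never satisfies the condition.
- pid=4: no b row matches, row kept with b columns NULL.
- pid=5: no b row matches, row kept with b columns NULL.
- pid=1: 1 matching b row(s), so 1 row(s) emitted.
- pid=1: 1 matching b row(s), so 1 row(s) emitted.
- pid=NULL: no b row matches, row kept with b columns NULL.
- pid=3: 2 matching b row(s), so 2 row(s) emitted.
- pid=5: no b row matches, row kept with b columns NULL.
- pid=1: 1 matching b row(s), so 1 row(s) emitted.
- 4 row(s) from b found no a partner → padded with NULL.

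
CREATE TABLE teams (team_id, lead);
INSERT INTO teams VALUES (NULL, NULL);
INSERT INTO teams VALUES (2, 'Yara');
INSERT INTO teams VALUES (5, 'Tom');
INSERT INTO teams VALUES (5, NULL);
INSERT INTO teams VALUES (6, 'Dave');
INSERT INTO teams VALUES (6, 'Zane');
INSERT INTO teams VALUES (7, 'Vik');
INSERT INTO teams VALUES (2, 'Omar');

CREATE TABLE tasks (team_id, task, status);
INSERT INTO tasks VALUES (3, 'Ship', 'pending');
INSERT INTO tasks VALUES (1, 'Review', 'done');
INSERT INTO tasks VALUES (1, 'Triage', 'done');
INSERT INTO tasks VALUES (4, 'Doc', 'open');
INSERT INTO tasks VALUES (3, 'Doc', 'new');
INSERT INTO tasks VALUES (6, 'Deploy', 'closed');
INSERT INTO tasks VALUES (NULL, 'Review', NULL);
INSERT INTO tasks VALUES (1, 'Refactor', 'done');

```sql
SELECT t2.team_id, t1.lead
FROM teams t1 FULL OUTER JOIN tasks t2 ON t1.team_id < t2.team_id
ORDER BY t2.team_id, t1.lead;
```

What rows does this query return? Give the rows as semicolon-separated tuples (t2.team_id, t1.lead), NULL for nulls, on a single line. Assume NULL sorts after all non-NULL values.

FULL OUTER JOIN keeps every row from both sides; unmatched rows get NULL for the other side's columns.
Matching on t1.team_id < t2.team_id. A NULL in a compared column never satisfies the condition.
- team_id=NULL: no t2 row matches, row kept with t2 columns NULL.
- team_id=2: 4 matching t2 row(s), so 4 row(s) emitted.
- team_id=5: 1 matching t2 row(s), so 1 row(s) emitted.
- team_id=5: 1 matching t2 row(s), so 1 row(s) emitted.
- team_id=6: no t2 row matches, row kept with t2 columns NULL.
- team_id=6: no t2 row matches, row kept with t2 columns NULL.
- team_id=7: no t2 row matches, row kept with t2 columns NULL.
- team_id=2: 4 matching t2 row(s), so 4 row(s) emitted.
- 4 t2 row(s) had no t1 match → kept, t1 columns NULL.

(1, NULL); (1, NULL); (1, NULL); (3, Omar); (3, Omar); (3, Yara); (3, Yara); (4, Omar); (4, Yara); (6, Omar); (6, Tom); (6, Yara); (6, NULL); (NULL, Dave); (NULL, Vik); (NULL, Zane); (NULL, NULL); (NULL, NULL)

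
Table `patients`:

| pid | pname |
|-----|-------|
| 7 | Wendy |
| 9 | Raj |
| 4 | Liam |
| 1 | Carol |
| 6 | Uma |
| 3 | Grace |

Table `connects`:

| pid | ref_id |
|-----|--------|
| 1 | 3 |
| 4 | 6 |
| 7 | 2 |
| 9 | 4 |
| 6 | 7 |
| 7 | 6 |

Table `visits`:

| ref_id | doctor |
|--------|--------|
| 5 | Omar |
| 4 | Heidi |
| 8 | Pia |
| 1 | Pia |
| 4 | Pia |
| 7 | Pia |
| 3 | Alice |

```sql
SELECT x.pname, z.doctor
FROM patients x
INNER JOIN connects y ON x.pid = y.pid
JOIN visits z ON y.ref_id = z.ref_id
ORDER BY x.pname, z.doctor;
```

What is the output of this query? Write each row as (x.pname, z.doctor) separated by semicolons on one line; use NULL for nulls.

(Carol, Alice); (Raj, Heidi); (Raj, Pia); (Uma, Pia)

Joins associate left-to-right: patients INNER JOIN connects on pid gives 6 intermediate row(s).
Then INNER JOIN `visits z` on ref_id: keep only rows whose y.ref_id appears in z.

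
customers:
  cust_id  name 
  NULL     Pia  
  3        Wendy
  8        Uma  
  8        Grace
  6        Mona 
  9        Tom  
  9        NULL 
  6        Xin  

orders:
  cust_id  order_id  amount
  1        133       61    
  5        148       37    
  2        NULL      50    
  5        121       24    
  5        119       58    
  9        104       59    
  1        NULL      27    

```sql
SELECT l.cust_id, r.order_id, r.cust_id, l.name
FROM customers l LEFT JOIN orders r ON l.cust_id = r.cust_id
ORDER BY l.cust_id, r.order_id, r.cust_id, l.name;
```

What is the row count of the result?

LEFT JOIN keeps every row from `customers`; unmatched rows get NULL for `orders`'s columns.
Matching on l.cust_id = r.cust_id. A NULL in a compared column never satisfies the condition.
Matched pairs: 2; unmatched l rows kept: 6.
Total: 2 matched + 6 padded = 8 rows.

8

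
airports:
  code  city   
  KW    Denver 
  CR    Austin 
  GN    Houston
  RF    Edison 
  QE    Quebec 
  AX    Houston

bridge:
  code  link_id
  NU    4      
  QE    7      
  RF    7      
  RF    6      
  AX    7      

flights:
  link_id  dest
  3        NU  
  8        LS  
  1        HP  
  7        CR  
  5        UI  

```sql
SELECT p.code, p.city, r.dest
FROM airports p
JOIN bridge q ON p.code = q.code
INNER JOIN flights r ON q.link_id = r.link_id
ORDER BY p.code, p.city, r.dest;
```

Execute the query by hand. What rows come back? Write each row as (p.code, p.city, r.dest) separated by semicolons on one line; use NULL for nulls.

(AX, Houston, CR); (QE, Quebec, CR); (RF, Edison, CR)

Step 1 — p INNER JOIN q on code → 4 row(s).
Then INNER JOIN `flights r` on link_id: keep only rows whose q.link_id appears in r.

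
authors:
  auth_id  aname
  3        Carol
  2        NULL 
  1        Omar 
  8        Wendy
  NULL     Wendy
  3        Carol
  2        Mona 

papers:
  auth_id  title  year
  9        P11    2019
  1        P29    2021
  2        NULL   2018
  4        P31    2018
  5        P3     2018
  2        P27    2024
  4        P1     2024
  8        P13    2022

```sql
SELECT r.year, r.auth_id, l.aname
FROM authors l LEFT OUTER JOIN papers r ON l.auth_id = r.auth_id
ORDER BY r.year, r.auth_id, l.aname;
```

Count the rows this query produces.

9

LEFT JOIN keeps every row from `authors`; unmatched rows get NULL for `papers`'s columns.
Matching on l.auth_id = r.auth_id. A NULL in a compared column never satisfies the condition.
Matched pairs: 6; unmatched l rows kept: 3.
Total: 6 matched + 3 padded = 9 rows.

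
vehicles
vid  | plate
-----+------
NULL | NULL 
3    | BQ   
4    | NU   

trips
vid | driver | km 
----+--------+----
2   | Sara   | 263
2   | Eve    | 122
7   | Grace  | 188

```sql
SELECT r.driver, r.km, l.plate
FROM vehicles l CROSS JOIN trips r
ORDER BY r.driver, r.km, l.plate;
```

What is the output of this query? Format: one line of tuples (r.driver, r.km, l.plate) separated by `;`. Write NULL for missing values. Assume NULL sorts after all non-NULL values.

CROSS JOIN pairs every row of `vehicles` with every row of `trips`: 3 × 3 = 9 rows.
After projecting and ordering:
r.driver | r.km | l.plate
Eve | 122 | BQ
Eve | 122 | NU
Eve | 122 | NULL
Grace | 188 | BQ
Grace | 188 | NU
Grace | 188 | NULL
Sara | 263 | BQ
Sara | 263 | NU
Sara | 263 | NULL

(Eve, 122, BQ); (Eve, 122, NU); (Eve, 122, NULL); (Grace, 188, BQ); (Grace, 188, NU); (Grace, 188, NULL); (Sara, 263, BQ); (Sara, 263, NU); (Sara, 263, NULL)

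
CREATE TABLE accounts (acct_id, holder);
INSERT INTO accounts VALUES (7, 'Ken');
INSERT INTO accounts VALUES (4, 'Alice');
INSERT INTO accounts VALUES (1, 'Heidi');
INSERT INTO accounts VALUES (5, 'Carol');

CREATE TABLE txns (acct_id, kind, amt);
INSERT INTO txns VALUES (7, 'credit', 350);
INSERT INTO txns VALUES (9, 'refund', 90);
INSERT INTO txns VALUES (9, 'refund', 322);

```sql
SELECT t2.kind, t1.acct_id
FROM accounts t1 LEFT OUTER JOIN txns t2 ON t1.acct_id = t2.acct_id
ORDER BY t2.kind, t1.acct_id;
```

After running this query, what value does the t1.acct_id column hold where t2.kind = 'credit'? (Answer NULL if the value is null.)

LEFT JOIN keeps every row from `accounts`; unmatched rows get NULL for `txns`'s columns.
Matching on t1.acct_id = t2.acct_id.
- t1 row (acct_id=7): matches 1 t2 row(s) → 1 output row(s).
- t1 row (acct_id=4): no match → kept, t2 columns NULL.
- t1 row (acct_id=1): no match → kept, t2 columns NULL.
- t1 row (acct_id=5): no match → kept, t2 columns NULL.

7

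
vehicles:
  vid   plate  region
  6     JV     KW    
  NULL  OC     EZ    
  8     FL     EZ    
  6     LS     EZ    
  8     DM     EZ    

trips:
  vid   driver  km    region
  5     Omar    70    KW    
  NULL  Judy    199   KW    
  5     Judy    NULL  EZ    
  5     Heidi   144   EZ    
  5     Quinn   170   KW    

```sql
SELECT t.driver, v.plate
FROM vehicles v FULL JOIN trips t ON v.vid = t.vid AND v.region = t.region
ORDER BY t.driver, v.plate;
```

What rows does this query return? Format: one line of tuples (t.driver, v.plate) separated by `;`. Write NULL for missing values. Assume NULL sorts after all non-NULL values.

(Heidi, NULL); (Judy, NULL); (Judy, NULL); (Omar, NULL); (Quinn, NULL); (NULL, DM); (NULL, FL); (NULL, JV); (NULL, LS); (NULL, OC)

FULL OUTER JOIN keeps every row from both sides; unmatched rows get NULL for the other side's columns.
Matching on v.vid = t.vid AND v.region = t.region. A NULL in a compared column never satisfies the condition.
- v row (vid=6, region=KW): no match → kept, t columns NULL.
- v row (vid=NULL, region=EZ): no match → kept, t columns NULL.
- v row (vid=8, region=EZ): no match → kept, t columns NULL.
- v row (vid=6, region=EZ): no match → kept, t columns NULL.
- v row (vid=8, region=EZ): no match → kept, t columns NULL.
- 5 t row(s) had no v match → kept, v columns NULL.
After projecting and ordering:
t.driver | v.plate
Heidi | NULL
Judy | NULL
Judy | NULL
Omar | NULL
Quinn | NULL
NULL | DM
NULL | FL
NULL | JV
NULL | LS
NULL | OC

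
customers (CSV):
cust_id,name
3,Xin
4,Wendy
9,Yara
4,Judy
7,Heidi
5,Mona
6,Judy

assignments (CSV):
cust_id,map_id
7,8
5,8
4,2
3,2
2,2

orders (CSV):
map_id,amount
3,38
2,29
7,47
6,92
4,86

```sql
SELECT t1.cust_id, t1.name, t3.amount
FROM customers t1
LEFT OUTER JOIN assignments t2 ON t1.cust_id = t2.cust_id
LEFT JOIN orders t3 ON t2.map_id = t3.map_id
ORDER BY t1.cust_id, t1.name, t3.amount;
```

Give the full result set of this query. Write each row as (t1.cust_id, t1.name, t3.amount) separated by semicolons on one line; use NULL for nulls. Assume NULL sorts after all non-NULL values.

Evaluate left to right. First `customers t1 LEFT JOIN assignments t2` on cust_id: 7 row(s).
Then LEFT JOIN `orders t3` on map_id: each of those 7 rows is kept; rows whose t2.map_id has no match in t3 get NULL for t3's columns.

(3, Xin, 29); (4, Judy, 29); (4, Wendy, 29); (5, Mona, NULL); (6, Judy, NULL); (7, Heidi, NULL); (9, Yara, NULL)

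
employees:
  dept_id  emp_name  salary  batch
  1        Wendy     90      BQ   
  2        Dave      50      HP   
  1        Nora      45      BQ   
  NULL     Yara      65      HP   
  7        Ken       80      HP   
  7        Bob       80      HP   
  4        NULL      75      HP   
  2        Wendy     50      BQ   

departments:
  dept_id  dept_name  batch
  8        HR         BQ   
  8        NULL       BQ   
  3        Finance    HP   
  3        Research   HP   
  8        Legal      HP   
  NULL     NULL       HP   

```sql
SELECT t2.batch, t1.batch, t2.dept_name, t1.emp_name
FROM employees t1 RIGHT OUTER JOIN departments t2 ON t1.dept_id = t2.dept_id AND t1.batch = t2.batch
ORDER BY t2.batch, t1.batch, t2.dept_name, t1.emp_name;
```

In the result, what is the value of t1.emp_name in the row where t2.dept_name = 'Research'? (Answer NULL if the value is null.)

RIGHT JOIN keeps every row from `departments`; unmatched rows get NULL for `employees`'s columns.
Matching on t1.dept_id = t2.dept_id AND t1.batch = t2.batch. A NULL in a compared column never satisfies the condition.
- t1[0] dept_id=1, batch=BQ → no match.
- t1[1] dept_id=2, batch=HP → no match.
- t1[2] dept_id=1, batch=BQ → no match.
- t1[3] dept_id=NULL, batch=HP → no match.
- t1[4] dept_id=7, batch=HP → no match.
- t1[5] dept_id=7, batch=HP → no match.
- t1[6] dept_id=4, batch=HP → no match.
- t1[7] dept_id=2, batch=BQ → no match.
- 6 row(s) from t2 found no t1 partner → padded with NULL.

NULL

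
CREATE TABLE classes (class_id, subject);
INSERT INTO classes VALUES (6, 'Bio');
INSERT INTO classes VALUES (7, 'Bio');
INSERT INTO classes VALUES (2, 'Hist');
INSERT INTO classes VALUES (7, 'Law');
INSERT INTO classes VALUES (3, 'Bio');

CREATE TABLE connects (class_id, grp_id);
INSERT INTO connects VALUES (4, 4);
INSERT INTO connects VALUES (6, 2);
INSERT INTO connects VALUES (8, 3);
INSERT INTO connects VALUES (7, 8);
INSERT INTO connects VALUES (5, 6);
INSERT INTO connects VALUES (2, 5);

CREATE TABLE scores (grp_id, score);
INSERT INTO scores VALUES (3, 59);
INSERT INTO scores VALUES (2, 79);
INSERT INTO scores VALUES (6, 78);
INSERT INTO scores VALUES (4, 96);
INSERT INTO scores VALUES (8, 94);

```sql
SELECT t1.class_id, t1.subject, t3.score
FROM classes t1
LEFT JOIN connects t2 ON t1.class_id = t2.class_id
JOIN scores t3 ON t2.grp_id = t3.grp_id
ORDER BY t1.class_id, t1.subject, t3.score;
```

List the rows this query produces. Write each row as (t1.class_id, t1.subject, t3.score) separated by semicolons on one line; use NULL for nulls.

(6, Bio, 79); (7, Bio, 94); (7, Law, 94)

Joins associate left-to-right: classes LEFT JOIN connects on class_id gives 5 intermediate row(s).
Then INNER JOIN `scores t3` on grp_id: keep only rows whose t2.grp_id appears in t3.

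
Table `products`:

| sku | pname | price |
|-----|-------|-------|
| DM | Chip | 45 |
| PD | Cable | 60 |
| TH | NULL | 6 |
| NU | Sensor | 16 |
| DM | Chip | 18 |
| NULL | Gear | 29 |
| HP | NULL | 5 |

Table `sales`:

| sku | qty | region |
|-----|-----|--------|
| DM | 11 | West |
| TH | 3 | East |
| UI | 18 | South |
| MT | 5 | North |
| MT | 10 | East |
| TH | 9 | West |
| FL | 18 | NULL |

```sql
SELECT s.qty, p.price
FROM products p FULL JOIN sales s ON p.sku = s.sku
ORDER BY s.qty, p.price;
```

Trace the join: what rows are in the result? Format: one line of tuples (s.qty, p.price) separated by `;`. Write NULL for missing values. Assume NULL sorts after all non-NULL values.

(3, 6); (5, NULL); (9, 6); (10, NULL); (11, 18); (11, 45); (18, NULL); (18, NULL); (NULL, 5); (NULL, 16); (NULL, 29); (NULL, 60)

FULL OUTER JOIN keeps every row from both sides; unmatched rows get NULL for the other side's columns.
Matching on p.sku = s.sku. A NULL in a compared column never satisfies the condition.
- p row (sku=DM): matches 1 s row(s) → 1 output row(s).
- p row (sku=PD): no match → kept, s columns NULL.
- p row (sku=TH): matches 2 s row(s) → 2 output row(s).
- p row (sku=NU): no match → kept, s columns NULL.
- p row (sku=DM): matches 1 s row(s) → 1 output row(s).
- p row (sku=NULL): no match → kept, s columns NULL.
- p row (sku=HP): no match → kept, s columns NULL.
- plus 4 unmatched s row(s), each kept with NULL p columns.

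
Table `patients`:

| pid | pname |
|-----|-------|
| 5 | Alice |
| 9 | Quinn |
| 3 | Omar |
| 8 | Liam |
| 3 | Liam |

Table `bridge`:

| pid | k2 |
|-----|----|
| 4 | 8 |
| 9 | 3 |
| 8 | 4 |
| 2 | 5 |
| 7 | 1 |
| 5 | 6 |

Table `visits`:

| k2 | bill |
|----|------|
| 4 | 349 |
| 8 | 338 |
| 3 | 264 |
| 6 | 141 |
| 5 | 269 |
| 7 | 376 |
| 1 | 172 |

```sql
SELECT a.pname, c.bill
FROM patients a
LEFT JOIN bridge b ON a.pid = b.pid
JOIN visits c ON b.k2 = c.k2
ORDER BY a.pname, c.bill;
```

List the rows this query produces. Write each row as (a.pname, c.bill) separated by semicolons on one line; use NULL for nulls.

Evaluate left to right. First `patients a LEFT JOIN bridge b` on pid: 5 row(s).
Then INNER JOIN `visits c` on k2: keep only rows whose b.k2 appears in c.

(Alice, 141); (Liam, 349); (Quinn, 264)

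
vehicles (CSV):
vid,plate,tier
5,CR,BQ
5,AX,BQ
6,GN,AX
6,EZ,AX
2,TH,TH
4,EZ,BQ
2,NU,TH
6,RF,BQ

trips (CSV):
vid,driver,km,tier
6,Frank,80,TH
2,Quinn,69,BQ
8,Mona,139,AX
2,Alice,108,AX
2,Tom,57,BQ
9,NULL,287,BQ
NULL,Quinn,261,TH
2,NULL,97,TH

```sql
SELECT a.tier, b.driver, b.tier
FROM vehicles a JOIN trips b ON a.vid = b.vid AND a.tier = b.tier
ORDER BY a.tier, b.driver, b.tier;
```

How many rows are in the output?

2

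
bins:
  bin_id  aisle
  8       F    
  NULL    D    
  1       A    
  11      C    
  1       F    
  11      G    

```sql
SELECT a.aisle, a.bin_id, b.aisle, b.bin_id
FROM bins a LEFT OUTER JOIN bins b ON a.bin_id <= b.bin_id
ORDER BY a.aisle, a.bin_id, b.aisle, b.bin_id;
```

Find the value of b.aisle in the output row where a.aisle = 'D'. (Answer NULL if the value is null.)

NULL

LEFT JOIN keeps every row from `bins a`; unmatched rows get NULL for `bins b`'s columns.
Matching on a.bin_id <= b.bin_id. A NULL in a compared column never satisfies the condition.
Matched pairs: 17; unmatched a rows kept: 1.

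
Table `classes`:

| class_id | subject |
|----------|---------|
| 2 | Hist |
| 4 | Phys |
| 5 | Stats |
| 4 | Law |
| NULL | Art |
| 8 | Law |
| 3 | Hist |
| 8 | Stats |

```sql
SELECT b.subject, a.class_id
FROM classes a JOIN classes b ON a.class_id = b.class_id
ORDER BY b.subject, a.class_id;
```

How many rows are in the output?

11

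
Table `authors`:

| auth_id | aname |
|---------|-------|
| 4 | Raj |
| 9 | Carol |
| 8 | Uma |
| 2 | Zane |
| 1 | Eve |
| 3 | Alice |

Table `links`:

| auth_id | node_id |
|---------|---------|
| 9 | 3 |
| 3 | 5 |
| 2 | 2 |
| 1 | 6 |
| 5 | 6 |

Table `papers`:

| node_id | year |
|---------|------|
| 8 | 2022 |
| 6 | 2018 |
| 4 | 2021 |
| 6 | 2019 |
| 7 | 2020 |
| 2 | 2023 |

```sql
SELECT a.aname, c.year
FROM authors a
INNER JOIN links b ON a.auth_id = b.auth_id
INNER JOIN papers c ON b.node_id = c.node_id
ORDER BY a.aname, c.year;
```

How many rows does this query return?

Step 1 — a INNER JOIN b on auth_id → 4 row(s).
Then INNER JOIN `papers c` on node_id: keep only rows whose b.node_id appears in c.
Result: 3 row(s).

3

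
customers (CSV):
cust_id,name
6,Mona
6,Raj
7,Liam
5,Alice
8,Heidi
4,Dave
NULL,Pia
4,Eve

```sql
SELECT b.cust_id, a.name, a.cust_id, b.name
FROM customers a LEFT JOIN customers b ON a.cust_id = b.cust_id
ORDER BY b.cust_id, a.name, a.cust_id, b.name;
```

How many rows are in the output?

LEFT JOIN keeps every row from `customers a`; unmatched rows get NULL for `customers b`'s columns.
Matching on a.cust_id = b.cust_id. A NULL in a compared column never satisfies the condition.
- a row (cust_id=6): matches 2 b row(s) → 2 output row(s).
- a row (cust_id=6): matches 2 b row(s) → 2 output row(s).
- a row (cust_id=7): matches 1 b row(s) → 1 output row(s).
- a row (cust_id=5): matches 1 b row(s) → 1 output row(s).
- a row (cust_id=8): matches 1 b row(s) → 1 output row(s).
- a row (cust_id=4): matches 2 b row(s) → 2 output row(s).
- a row (cust_id=NULL): no match → kept, b columns NULL.
- a row (cust_id=4): matches 2 b row(s) → 2 output row(s).
Total: 11 matched + 1 padded = 12 rows.

12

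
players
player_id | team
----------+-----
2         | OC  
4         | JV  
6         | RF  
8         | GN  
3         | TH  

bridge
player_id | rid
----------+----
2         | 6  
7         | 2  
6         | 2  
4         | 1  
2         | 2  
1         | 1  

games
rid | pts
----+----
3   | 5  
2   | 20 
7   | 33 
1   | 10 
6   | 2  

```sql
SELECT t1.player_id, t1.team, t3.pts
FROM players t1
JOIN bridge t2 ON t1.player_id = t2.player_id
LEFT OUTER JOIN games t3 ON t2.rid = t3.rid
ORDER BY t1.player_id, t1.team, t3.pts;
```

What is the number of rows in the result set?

4

Joins associate left-to-right: players INNER JOIN bridge on player_id gives 4 intermediate row(s).
Then LEFT JOIN `games t3` on rid: each of those 4 rows is kept; rows whose t2.rid has no match in t3 get NULL for t3's columns.
Result: 4 row(s).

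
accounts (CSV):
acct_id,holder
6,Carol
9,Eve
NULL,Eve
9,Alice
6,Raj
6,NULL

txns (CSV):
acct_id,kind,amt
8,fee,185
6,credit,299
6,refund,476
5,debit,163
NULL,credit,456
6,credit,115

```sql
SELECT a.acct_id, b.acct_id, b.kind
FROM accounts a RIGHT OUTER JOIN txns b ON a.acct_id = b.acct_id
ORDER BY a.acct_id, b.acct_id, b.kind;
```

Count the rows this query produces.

12

RIGHT JOIN keeps every row from `txns`; unmatched rows get NULL for `accounts`'s columns.
Matching on a.acct_id = b.acct_id. A NULL in a compared column never satisfies the condition.
- a row (acct_id=6): matches 3 b row(s) → 3 output row(s).
- a row (acct_id=9): no match.
- a row (acct_id=NULL): no match.
- a row (acct_id=9): no match.
- a row (acct_id=6): matches 3 b row(s) → 3 output row(s).
- a row (acct_id=6): matches 3 b row(s) → 3 output row(s).
- 3 b row(s) had no a match → kept, a columns NULL.
Total: 9 matched + 3 padded = 12 rows.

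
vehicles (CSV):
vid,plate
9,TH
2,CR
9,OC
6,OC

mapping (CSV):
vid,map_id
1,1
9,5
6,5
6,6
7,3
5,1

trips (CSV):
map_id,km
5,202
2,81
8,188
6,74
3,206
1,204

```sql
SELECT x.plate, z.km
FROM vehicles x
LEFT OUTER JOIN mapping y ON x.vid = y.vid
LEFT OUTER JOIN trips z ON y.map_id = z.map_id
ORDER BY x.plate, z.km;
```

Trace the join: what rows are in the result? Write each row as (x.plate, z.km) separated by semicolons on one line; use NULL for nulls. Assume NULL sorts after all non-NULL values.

(CR, NULL); (OC, 74); (OC, 202); (OC, 202); (TH, 202)

Evaluate left to right. First `vehicles x LEFT JOIN mapping y` on vid: 5 row(s).
Then LEFT JOIN `trips z` on map_id: each of those 5 rows is kept; rows whose y.map_id has no match in z get NULL for z's columns.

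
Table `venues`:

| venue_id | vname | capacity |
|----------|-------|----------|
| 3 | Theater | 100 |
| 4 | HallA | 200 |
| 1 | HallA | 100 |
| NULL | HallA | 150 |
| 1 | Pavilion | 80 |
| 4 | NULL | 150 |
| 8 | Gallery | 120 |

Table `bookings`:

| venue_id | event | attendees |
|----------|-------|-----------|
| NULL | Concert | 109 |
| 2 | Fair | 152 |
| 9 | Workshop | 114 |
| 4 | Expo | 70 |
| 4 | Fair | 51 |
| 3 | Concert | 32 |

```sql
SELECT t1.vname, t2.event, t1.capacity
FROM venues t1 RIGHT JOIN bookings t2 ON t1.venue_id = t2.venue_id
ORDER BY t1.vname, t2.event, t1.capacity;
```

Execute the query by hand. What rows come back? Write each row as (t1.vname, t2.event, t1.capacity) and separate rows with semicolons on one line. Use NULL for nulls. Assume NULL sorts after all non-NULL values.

(HallA, Expo, 200); (HallA, Fair, 200); (Theater, Concert, 100); (NULL, Concert, NULL); (NULL, Expo, 150); (NULL, Fair, 150); (NULL, Fair, NULL); (NULL, Workshop, NULL)

RIGHT JOIN keeps every row from `bookings`; unmatched rows get NULL for `venues`'s columns.
Matching on t1.venue_id = t2.venue_id. A NULL in a compared column never satisfies the condition.
- t1 (venue_id=3) pairs with 1 row(s) of t2.
- t1 (venue_id=4) pairs with 2 row(s) of t2.
- t1 (venue_id=1) has no partner in t2.
- t1 (venue_id=NULL) has no partner in t2.
- t1 (venue_id=1) has no partner in t2.
- t1 (venue_id=4) pairs with 2 row(s) of t2.
- t1 (venue_id=8) has no partner in t2.
- 3 row(s) from t2 found no t1 partner → padded with NULL.
After projecting and ordering:
t1.vname | t2.event | t1.capacity
HallA | Expo | 200
HallA | Fair | 200
Theater | Concert | 100
NULL | Concert | NULL
NULL | Expo | 150
NULL | Fair | 150
NULL | Fair | NULL
NULL | Workshop | NULL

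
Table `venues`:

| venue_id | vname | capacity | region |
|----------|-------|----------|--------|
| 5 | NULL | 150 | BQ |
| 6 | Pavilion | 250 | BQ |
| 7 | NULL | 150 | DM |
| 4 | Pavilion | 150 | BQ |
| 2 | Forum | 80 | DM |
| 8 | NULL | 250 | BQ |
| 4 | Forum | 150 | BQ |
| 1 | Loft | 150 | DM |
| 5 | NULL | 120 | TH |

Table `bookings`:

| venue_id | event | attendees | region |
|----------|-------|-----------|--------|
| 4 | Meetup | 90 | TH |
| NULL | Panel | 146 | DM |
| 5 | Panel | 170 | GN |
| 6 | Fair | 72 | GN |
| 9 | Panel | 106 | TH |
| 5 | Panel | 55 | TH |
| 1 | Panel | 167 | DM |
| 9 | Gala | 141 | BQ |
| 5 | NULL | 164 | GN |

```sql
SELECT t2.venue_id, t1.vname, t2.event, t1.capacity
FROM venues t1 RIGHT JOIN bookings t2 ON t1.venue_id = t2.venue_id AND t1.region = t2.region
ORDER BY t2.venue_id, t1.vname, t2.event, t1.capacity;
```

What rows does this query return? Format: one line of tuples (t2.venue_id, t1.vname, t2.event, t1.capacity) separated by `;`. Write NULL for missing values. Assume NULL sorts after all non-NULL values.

(1, Loft, Panel, 150); (4, NULL, Meetup, NULL); (5, NULL, Panel, 120); (5, NULL, Panel, NULL); (5, NULL, NULL, NULL); (6, NULL, Fair, NULL); (9, NULL, Gala, NULL); (9, NULL, Panel, NULL); (NULL, NULL, Panel, NULL)

RIGHT JOIN keeps every row from `bookings`; unmatched rows get NULL for `venues`'s columns.
Matching on t1.venue_id = t2.venue_id AND t1.region = t2.region. A NULL in a compared column never satisfies the condition.
- venue_id=5, region=BQ: no matching t2 row.
- venue_id=6, region=BQ: no matching t2 row.
- venue_id=7, region=DM: no matching t2 row.
- venue_id=4, region=BQ: no matching t2 row.
- venue_id=2, region=DM: no matching t2 row.
- venue_id=8, region=BQ: no matching t2 row.
- venue_id=4, region=BQ: no matching t2 row.
- venue_id=1, region=DM: 1 matching t2 row(s), so 1 row(s) emitted.
- venue_id=5, region=TH: 1 matching t2 row(s), so 1 row(s) emitted.
- 7 row(s) from t2 found no t1 partner → padded with NULL.
After projecting and ordering:
t2.venue_id | t1.vname | t2.event | t1.capacity
1 | Loft | Panel | 150
4 | NULL | Meetup | NULL
5 | NULL | Panel | 120
5 | NULL | Panel | NULL
5 | NULL | NULL | NULL
6 | NULL | Fair | NULL
9 | NULL | Gala | NULL
9 | NULL | Panel | NULL
NULL | NULL | Panel | NULL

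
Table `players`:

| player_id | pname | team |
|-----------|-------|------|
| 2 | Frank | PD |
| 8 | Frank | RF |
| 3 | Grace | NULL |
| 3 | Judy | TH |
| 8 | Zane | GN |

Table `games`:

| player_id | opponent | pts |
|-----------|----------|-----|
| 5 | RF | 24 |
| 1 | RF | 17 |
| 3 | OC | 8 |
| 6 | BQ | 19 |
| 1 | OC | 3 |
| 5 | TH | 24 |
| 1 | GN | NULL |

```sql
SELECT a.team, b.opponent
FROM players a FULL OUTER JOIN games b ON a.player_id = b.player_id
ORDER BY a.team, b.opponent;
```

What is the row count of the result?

FULL OUTER JOIN keeps every row from both sides; unmatched rows get NULL for the other side's columns.
Matching on a.player_id = b.player_id.
- a[0] player_id=2 → no match; kept with NULLs on the b side.
- a[1] player_id=8 → no match; kept with NULLs on the b side.
- a[2] player_id=3 → 1 match(es) in b → 1 row(s).
- a[3] player_id=3 → 1 match(es) in b → 1 row(s).
- a[4] player_id=8 → no match; kept with NULLs on the b side.
- 6 b row(s) had no a match → kept, a columns NULL.
Total: 2 matched + 9 padded = 11 rows.

11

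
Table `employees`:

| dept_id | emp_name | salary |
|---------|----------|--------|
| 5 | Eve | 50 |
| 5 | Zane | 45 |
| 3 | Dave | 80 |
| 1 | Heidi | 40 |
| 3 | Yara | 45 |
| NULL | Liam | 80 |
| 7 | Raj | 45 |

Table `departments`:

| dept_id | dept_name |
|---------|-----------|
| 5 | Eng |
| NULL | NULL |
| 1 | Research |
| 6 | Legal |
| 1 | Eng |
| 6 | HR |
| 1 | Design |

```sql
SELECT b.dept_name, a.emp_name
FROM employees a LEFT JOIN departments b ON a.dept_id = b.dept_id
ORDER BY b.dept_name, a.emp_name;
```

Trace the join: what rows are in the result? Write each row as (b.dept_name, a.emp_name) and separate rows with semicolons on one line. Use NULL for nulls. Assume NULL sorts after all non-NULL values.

LEFT JOIN keeps every row from `employees`; unmatched rows get NULL for `departments`'s columns.
Matching on a.dept_id = b.dept_id. A NULL in a compared column never satisfies the condition.
Matched pairs: 5; unmatched a rows kept: 4.

(Design, Heidi); (Eng, Eve); (Eng, Heidi); (Eng, Zane); (Research, Heidi); (NULL, Dave); (NULL, Liam); (NULL, Raj); (NULL, Yara)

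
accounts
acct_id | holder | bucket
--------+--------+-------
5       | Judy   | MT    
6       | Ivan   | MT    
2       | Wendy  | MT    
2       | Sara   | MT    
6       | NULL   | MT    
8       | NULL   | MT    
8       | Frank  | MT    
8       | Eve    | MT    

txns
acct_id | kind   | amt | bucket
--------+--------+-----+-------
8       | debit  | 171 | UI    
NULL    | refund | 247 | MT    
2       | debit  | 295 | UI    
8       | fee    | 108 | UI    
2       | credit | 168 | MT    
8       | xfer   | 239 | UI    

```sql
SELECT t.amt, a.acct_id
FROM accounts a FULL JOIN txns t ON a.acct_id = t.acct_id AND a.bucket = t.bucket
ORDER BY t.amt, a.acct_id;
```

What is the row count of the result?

FULL OUTER JOIN keeps every row from both sides; unmatched rows get NULL for the other side's columns.
Matching on a.acct_id = t.acct_id AND a.bucket = t.bucket. A NULL in a compared column never satisfies the condition.
- acct_id=5, bucket=MT: no t row matches, row kept with t columns NULL.
- acct_id=6, bucket=MT: no t row matches, row kept with t columns NULL.
- acct_id=2, bucket=MT: 1 matching t row(s), so 1 row(s) emitted.
- acct_id=2, bucket=MT: 1 matching t row(s), so 1 row(s) emitted.
- acct_id=6, bucket=MT: no t row matches, row kept with t columns NULL.
- acct_id=8, bucket=MT: no t row matches, row kept with t columns NULL.
- acct_id=8, bucket=MT: no t row matches, row kept with t columns NULL.
- acct_id=8, bucket=MT: no t row matches, row kept with t columns NULL.
- 5 row(s) from t found no a partner → padded with NULL.
Total: 2 matched + 11 padded = 13 rows.

13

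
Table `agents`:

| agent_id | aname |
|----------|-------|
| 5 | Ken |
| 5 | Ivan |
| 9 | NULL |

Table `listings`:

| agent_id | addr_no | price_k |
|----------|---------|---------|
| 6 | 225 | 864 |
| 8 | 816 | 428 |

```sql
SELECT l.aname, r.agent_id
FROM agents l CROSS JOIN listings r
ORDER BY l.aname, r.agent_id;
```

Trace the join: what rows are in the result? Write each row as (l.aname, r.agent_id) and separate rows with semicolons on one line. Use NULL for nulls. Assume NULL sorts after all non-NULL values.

(Ivan, 6); (Ivan, 8); (Ken, 6); (Ken, 8); (NULL, 6); (NULL, 8)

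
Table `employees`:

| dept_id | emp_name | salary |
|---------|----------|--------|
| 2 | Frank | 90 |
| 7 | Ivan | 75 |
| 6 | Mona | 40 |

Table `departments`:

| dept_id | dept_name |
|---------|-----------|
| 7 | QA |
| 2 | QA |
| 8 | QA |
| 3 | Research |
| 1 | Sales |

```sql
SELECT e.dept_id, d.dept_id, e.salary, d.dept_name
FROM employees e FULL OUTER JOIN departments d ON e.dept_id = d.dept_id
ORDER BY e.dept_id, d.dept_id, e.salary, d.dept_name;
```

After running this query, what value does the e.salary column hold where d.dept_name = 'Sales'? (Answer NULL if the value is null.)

FULL OUTER JOIN keeps every row from both sides; unmatched rows get NULL for the other side's columns.
Matching on e.dept_id = d.dept_id.
- dept_id=2: 1 matching d row(s), so 1 row(s) emitted.
- dept_id=7: 1 matching d row(s), so 1 row(s) emitted.
- dept_id=6: no d row matches, row kept with d columns NULL.
- plus 3 unmatched d row(s), each kept with NULL e columns.

NULL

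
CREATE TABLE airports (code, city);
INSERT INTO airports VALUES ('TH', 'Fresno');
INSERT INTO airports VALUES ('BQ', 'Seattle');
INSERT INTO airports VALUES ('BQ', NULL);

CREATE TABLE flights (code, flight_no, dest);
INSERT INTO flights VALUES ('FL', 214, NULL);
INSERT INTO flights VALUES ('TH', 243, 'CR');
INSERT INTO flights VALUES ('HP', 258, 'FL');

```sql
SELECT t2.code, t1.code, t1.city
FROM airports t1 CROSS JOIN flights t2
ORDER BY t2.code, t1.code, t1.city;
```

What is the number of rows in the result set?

9

CROSS JOIN pairs every row of `airports` with every row of `flights`: 3 × 3 = 9 rows.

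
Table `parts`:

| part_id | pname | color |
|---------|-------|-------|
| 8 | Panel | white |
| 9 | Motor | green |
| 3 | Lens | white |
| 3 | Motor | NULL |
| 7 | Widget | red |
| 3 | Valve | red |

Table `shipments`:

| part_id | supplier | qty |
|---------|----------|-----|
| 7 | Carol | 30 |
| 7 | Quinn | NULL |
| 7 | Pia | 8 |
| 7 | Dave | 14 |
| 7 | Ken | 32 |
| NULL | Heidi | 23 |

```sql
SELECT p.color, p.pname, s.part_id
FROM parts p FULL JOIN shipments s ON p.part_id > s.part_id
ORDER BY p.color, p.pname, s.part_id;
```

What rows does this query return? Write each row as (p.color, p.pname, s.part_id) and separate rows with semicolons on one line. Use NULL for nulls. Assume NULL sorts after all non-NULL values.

FULL OUTER JOIN keeps every row from both sides; unmatched rows get NULL for the other side's columns.
Matching on p.part_id > s.part_id. A NULL in a compared column never satisfies the condition.
- p[0] part_id=8 → 5 match(es) in s → 5 row(s).
- p[1] part_id=9 → 5 match(es) in s → 5 row(s).
- p[2] part_id=3 → no match; kept with NULLs on the s side.
- p[3] part_id=3 → no match; kept with NULLs on the s side.
- p[4] part_id=7 → no match; kept with NULLs on the s side.
- p[5] part_id=3 → no match; kept with NULLs on the s side.
- 1 row(s) from s found no p partner → padded with NULL.

(green, Motor, 7); (green, Motor, 7); (green, Motor, 7); (green, Motor, 7); (green, Motor, 7); (red, Valve, NULL); (red, Widget, NULL); (white, Lens, NULL); (white, Panel, 7); (white, Panel, 7); (white, Panel, 7); (white, Panel, 7); (white, Panel, 7); (NULL, Motor, NULL); (NULL, NULL, NULL)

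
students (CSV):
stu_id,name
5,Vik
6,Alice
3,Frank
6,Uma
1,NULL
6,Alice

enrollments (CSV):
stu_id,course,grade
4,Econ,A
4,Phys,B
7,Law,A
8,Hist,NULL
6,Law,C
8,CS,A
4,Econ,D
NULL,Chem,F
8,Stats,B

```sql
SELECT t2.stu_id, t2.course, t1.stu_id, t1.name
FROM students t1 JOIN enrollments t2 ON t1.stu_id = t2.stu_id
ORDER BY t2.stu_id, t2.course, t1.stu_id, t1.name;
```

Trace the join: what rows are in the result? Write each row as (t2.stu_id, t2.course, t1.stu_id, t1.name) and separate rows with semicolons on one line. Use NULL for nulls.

(6, Law, 6, Alice); (6, Law, 6, Alice); (6, Law, 6, Uma)

INNER JOIN keeps only pairs where the ON condition holds.
Matching on t1.stu_id = t2.stu_id. A NULL in a compared column never satisfies the condition.
- t1 row (stu_id=5): no match → dropped.
- t1 row (stu_id=6): matches 1 t2 row(s) → 1 output row(s).
- t1 row (stu_id=3): no match → dropped.
- t1 row (stu_id=6): matches 1 t2 row(s) → 1 output row(s).
- t1 row (stu_id=1): no match → dropped.
- t1 row (stu_id=6): matches 1 t2 row(s) → 1 output row(s).
After projecting and ordering:
t2.stu_id | t2.course | t1.stu_id | t1.name
6 | Law | 6 | Alice
6 | Law | 6 | Alice
6 | Law | 6 | Uma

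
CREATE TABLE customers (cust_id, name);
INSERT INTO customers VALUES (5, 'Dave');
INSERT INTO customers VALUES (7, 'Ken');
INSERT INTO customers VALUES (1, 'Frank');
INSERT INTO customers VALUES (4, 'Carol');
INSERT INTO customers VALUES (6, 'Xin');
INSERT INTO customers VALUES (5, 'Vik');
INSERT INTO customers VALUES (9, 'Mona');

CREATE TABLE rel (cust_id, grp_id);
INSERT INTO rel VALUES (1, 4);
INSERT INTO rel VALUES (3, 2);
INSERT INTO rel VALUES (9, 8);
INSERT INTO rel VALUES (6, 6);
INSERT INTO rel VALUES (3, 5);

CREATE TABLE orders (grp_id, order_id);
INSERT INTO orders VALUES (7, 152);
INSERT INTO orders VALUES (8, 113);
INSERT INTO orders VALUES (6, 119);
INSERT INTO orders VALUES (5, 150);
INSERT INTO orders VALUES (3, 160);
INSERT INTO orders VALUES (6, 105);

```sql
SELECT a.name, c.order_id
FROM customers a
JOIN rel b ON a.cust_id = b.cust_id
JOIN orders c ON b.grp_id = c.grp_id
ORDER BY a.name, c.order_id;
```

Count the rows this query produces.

Evaluate left to right. First `customers a INNER JOIN rel b` on cust_id: 3 row(s).
Then INNER JOIN `orders c` on grp_id: keep only rows whose b.grp_id appears in c.
Result: 3 row(s).

3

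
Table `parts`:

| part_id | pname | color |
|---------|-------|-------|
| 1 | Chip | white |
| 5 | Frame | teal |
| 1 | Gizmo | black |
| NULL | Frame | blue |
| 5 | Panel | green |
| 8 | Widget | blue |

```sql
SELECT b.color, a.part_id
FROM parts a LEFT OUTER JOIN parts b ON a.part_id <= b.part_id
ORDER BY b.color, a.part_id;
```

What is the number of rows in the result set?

LEFT JOIN keeps every row from `parts a`; unmatched rows get NULL for `parts b`'s columns.
Matching on a.part_id <= b.part_id. A NULL in a compared column never satisfies the condition.
Matched pairs: 17; unmatched a rows kept: 1.
Total: 17 matched + 1 padded = 18 rows.

18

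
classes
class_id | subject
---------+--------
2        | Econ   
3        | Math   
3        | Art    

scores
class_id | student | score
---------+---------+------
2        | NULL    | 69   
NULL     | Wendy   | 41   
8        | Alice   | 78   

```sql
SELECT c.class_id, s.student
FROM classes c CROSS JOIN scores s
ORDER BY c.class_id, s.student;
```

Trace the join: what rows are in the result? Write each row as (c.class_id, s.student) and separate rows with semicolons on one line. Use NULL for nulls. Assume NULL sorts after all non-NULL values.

(2, Alice); (2, Wendy); (2, NULL); (3, Alice); (3, Alice); (3, Wendy); (3, Wendy); (3, NULL); (3, NULL)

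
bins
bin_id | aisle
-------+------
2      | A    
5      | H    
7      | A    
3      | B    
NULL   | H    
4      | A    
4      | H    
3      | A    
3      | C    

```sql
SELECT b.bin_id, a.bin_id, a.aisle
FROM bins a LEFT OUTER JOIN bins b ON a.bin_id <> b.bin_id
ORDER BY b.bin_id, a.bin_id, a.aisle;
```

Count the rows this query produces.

49

LEFT JOIN keeps every row from `bins a`; unmatched rows get NULL for `bins b`'s columns.
Matching on a.bin_id <> b.bin_id. A NULL in a compared column never satisfies the condition.
Matched pairs: 48; unmatched a rows kept: 1.
Total: 48 matched + 1 padded = 49 rows.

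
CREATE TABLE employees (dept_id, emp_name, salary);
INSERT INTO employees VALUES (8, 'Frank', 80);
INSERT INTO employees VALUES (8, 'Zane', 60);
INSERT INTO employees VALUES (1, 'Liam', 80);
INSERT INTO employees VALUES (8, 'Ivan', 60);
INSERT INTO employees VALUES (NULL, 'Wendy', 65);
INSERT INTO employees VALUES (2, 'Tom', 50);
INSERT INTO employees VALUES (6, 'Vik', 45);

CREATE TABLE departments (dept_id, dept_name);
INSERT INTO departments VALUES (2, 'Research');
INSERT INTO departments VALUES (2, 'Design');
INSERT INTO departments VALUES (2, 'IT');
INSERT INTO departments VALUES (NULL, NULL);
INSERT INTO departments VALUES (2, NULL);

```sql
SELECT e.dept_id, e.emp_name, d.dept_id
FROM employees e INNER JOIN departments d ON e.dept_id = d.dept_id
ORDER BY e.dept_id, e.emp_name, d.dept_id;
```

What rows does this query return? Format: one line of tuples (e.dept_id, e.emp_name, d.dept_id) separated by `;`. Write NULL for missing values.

(2, Tom, 2); (2, Tom, 2); (2, Tom, 2); (2, Tom, 2)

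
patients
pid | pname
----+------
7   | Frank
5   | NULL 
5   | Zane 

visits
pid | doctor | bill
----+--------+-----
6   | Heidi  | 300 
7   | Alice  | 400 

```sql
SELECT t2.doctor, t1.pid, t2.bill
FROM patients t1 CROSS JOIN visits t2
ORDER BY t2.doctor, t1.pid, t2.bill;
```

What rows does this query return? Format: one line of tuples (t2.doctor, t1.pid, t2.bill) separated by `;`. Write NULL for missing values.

(Alice, 5, 400); (Alice, 5, 400); (Alice, 7, 400); (Heidi, 5, 300); (Heidi, 5, 300); (Heidi, 7, 300)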